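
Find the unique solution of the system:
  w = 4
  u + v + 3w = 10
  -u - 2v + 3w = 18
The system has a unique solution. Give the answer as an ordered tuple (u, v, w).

(2, -4, 4)

Form the augmented matrix and row-reduce:
  [  0   0  1  |   4 ]
  [  1   1  3  |  10 ]
  [ -1  -2  3  |  18 ]
Swap R1 and R2.
  [  1   1  3  |  10 ]
  [  0   0  1  |   4 ]
  [ -1  -2  3  |  18 ]
Add R1 to R3.
  [ 1   1  3  |  10 ]
  [ 0   0  1  |   4 ]
  [ 0  -1  6  |  28 ]
Swap R2 and R3.
  [ 1   1  3  |  10 ]
  [ 0  -1  6  |  28 ]
  [ 0   0  1  |   4 ]
Multiply R2 by -1.
  [ 1  1   3  |   10 ]
  [ 0  1  -6  |  -28 ]
  [ 0  0   1  |    4 ]
Add 6 times R3 to R2.
  [ 1  1  3  |  10 ]
  [ 0  1  0  |  -4 ]
  [ 0  0  1  |   4 ]
Subtract 3 times R3 from R1.
  [ 1  1  0  |  -2 ]
  [ 0  1  0  |  -4 ]
  [ 0  0  1  |   4 ]
Subtract R2 from R1.
  [ 1  0  0  |   2 ]
  [ 0  1  0  |  -4 ]
  [ 0  0  1  |   4 ]
Reading off the last column: u = 2, v = -4, w = 4.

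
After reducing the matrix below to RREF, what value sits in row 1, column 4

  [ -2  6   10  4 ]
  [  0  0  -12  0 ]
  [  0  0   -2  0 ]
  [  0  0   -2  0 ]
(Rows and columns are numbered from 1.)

Multiply R1 by -1/2.
  [ 1  -3   -5  -2 ]
  [ 0   0  -12   0 ]
  [ 0   0   -2   0 ]
  [ 0   0   -2   0 ]
Multiply R2 by -1/12.
  [ 1  -3  -5  -2 ]
  [ 0   0   1   0 ]
  [ 0   0  -2   0 ]
  [ 0   0  -2   0 ]
Add 2 times R2 to R3.
  [ 1  -3  -5  -2 ]
  [ 0   0   1   0 ]
  [ 0   0   0   0 ]
  [ 0   0  -2   0 ]
Add 2 times R2 to R4.
  [ 1  -3  -5  -2 ]
  [ 0   0   1   0 ]
  [ 0   0   0   0 ]
  [ 0   0   0   0 ]
Add 5 times R2 to R1.
  [ 1  -3  0  -2 ]
  [ 0   0  1   0 ]
  [ 0   0  0   0 ]
  [ 0   0  0   0 ]

-2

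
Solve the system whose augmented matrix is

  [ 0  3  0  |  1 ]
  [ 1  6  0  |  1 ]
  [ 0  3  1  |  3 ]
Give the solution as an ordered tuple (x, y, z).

(-1, 1/3, 2)

r1 <-> r2
  [ 1  6  0  |  1 ]
  [ 0  3  0  |  1 ]
  [ 0  3  1  |  3 ]
r2 -> 1/3·r2
  [ 1  6  0  |    1 ]
  [ 0  1  0  |  1/3 ]
  [ 0  3  1  |    3 ]
r3 -> r3 − 3·r2
  [ 1  6  0  |    1 ]
  [ 0  1  0  |  1/3 ]
  [ 0  0  1  |    2 ]
r1 -> r1 − 6·r2
  [ 1  0  0  |   -1 ]
  [ 0  1  0  |  1/3 ]
  [ 0  0  1  |    2 ]
Reading off the last column: x = -1, y = 1/3, z = 2.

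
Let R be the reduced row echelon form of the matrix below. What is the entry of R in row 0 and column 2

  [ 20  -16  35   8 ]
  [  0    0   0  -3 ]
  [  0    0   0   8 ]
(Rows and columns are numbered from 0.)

7/4

Multiply R1 by 1/20.
Multiply R2 by -1/3.
Subtract 8 times R2 from R3.
Subtract 2/5 times R2 from R1.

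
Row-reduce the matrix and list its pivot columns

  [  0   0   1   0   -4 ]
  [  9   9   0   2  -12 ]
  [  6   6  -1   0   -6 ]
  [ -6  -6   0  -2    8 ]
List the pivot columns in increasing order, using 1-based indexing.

1, 3, 4, 5

R1 ↔ R2
  [  9   9   0   2  -12 ]
  [  0   0   1   0   -4 ]
  [  6   6  -1   0   -6 ]
  [ -6  -6   0  -2    8 ]
R1 := 1/9·R1
  [  1   1   0  2/9  -4/3 ]
  [  0   0   1    0    -4 ]
  [  6   6  -1    0    -6 ]
  [ -6  -6   0   -2     8 ]
R3 := R3 − 6·R1
  [  1   1   0   2/9  -4/3 ]
  [  0   0   1     0    -4 ]
  [  0   0  -1  -4/3     2 ]
  [ -6  -6   0    -2     8 ]
R4 := R4 + 6·R1
  [ 1  1   0   2/9  -4/3 ]
  [ 0  0   1     0    -4 ]
  [ 0  0  -1  -4/3     2 ]
  [ 0  0   0  -2/3     0 ]
R3 := R3 + R2
  [ 1  1  0   2/9  -4/3 ]
  [ 0  0  1     0    -4 ]
  [ 0  0  0  -4/3    -2 ]
  [ 0  0  0  -2/3     0 ]
R3 := -3/4·R3
  [ 1  1  0   2/9  -4/3 ]
  [ 0  0  1     0    -4 ]
  [ 0  0  0     1   3/2 ]
  [ 0  0  0  -2/3     0 ]
R4 := R4 + 2/3·R3
  [ 1  1  0  2/9  -4/3 ]
  [ 0  0  1    0    -4 ]
  [ 0  0  0    1   3/2 ]
  [ 0  0  0    0     1 ]
R3 := R3 − 3/2·R4
  [ 1  1  0  2/9  -4/3 ]
  [ 0  0  1    0    -4 ]
  [ 0  0  0    1     0 ]
  [ 0  0  0    0     1 ]
R2 := R2 + 4·R4
  [ 1  1  0  2/9  -4/3 ]
  [ 0  0  1    0     0 ]
  [ 0  0  0    1     0 ]
  [ 0  0  0    0     1 ]
R1 := R1 + 4/3·R4
  [ 1  1  0  2/9  0 ]
  [ 0  0  1    0  0 ]
  [ 0  0  0    1  0 ]
  [ 0  0  0    0  1 ]
R1 := R1 − 2/9·R3
  [ 1  1  0  0  0 ]
  [ 0  0  1  0  0 ]
  [ 0  0  0  1  0 ]
  [ 0  0  0  0  1 ]
Pivot columns are the columns containing a leading 1.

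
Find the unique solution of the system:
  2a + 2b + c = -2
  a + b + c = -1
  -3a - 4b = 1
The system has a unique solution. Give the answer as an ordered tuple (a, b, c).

Form the augmented matrix and row-reduce:
  [  2   2  1  |  -2 ]
  [  1   1  1  |  -1 ]
  [ -3  -4  0  |   1 ]
r1 := 1/2·r1
  [  1   1  1/2  |  -1 ]
  [  1   1    1  |  -1 ]
  [ -3  -4    0  |   1 ]
r2 := r2 − r1
  [  1   1  1/2  |  -1 ]
  [  0   0  1/2  |   0 ]
  [ -3  -4    0  |   1 ]
r3 := r3 + 3·r1
  [ 1   1  1/2  |  -1 ]
  [ 0   0  1/2  |   0 ]
  [ 0  -1  3/2  |  -2 ]
r2 ↔ r3
  [ 1   1  1/2  |  -1 ]
  [ 0  -1  3/2  |  -2 ]
  [ 0   0  1/2  |   0 ]
r2 := -1·r2
  [ 1  1   1/2  |  -1 ]
  [ 0  1  -3/2  |   2 ]
  [ 0  0   1/2  |   0 ]
r3 := 2·r3
  [ 1  1   1/2  |  -1 ]
  [ 0  1  -3/2  |   2 ]
  [ 0  0     1  |   0 ]
r2 := r2 + 3/2·r3
  [ 1  1  1/2  |  -1 ]
  [ 0  1    0  |   2 ]
  [ 0  0    1  |   0 ]
r1 := r1 − 1/2·r3
  [ 1  1  0  |  -1 ]
  [ 0  1  0  |   2 ]
  [ 0  0  1  |   0 ]
r1 := r1 − r2
  [ 1  0  0  |  -3 ]
  [ 0  1  0  |   2 ]
  [ 0  0  1  |   0 ]
Reading off the last column: a = -3, b = 2, c = 0.

(-3, 2, 0)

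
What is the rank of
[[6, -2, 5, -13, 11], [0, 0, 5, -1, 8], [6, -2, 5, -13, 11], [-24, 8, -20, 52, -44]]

r1 := 1/6·r1
  [   1  -1/3  5/6  -13/6  11/6 ]
  [   0     0    5     -1     8 ]
  [   6    -2    5    -13    11 ]
  [ -24     8  -20     52   -44 ]
r3 := r3 − 6·r1
  [   1  -1/3  5/6  -13/6  11/6 ]
  [   0     0    5     -1     8 ]
  [   0     0    0      0     0 ]
  [ -24     8  -20     52   -44 ]
r4 := r4 + 24·r1
  [ 1  -1/3  5/6  -13/6  11/6 ]
  [ 0     0    5     -1     8 ]
  [ 0     0    0      0     0 ]
  [ 0     0    0      0     0 ]
r2 := 1/5·r2
  [ 1  -1/3  5/6  -13/6  11/6 ]
  [ 0     0    1   -1/5   8/5 ]
  [ 0     0    0      0     0 ]
  [ 0     0    0      0     0 ]
r1 := r1 − 5/6·r2
  [ 1  -1/3  0    -2  1/2 ]
  [ 0     0  1  -1/5  8/5 ]
  [ 0     0  0     0    0 ]
  [ 0     0  0     0    0 ]
The reduced form has 2 nonzero rows.

rank = 2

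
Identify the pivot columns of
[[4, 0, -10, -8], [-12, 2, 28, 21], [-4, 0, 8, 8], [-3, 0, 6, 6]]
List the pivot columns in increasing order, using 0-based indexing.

R1 → 1/4·R1
R2 → R2 + 12·R1
R3 → R3 + 4·R1
R4 → R4 + 3·R1
R2 → 1/2·R2
R3 → -1/2·R3
R4 → R4 + 3/2·R3
R2 → R2 + R3
R1 → R1 + 5/2·R3
Pivot columns are the columns containing a leading 1.

0, 1, 2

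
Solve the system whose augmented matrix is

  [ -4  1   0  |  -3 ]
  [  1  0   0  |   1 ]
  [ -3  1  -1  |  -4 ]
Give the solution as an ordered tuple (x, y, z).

(1, 1, 2)

r1 ← -1/4·r1
r2 ← r2 − r1
r3 ← r3 + 3·r1
r2 ← 4·r2
r3 ← r3 − 1/4·r2
r3 ← -1·r3
r1 ← r1 + 1/4·r2
Reading off the last column: x = 1, y = 1, z = 2.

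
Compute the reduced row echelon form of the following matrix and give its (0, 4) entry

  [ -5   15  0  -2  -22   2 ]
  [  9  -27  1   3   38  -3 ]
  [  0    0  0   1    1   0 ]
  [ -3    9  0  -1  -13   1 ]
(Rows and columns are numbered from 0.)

R1 → -1/5·R1
  [  1   -3  0  2/5  22/5  -2/5 ]
  [  9  -27  1    3    38    -3 ]
  [  0    0  0    1     1     0 ]
  [ -3    9  0   -1   -13     1 ]
R2 → R2 − 9·R1
  [  1  -3  0   2/5  22/5  -2/5 ]
  [  0   0  1  -3/5  -8/5   3/5 ]
  [  0   0  0     1     1     0 ]
  [ -3   9  0    -1   -13     1 ]
R4 → R4 + 3·R1
  [ 1  -3  0   2/5  22/5  -2/5 ]
  [ 0   0  1  -3/5  -8/5   3/5 ]
  [ 0   0  0     1     1     0 ]
  [ 0   0  0   1/5   1/5  -1/5 ]
R4 → R4 − 1/5·R3
  [ 1  -3  0   2/5  22/5  -2/5 ]
  [ 0   0  1  -3/5  -8/5   3/5 ]
  [ 0   0  0     1     1     0 ]
  [ 0   0  0     0     0  -1/5 ]
R4 → -5·R4
  [ 1  -3  0   2/5  22/5  -2/5 ]
  [ 0   0  1  -3/5  -8/5   3/5 ]
  [ 0   0  0     1     1     0 ]
  [ 0   0  0     0     0     1 ]
R2 → R2 − 3/5·R4
  [ 1  -3  0   2/5  22/5  -2/5 ]
  [ 0   0  1  -3/5  -8/5     0 ]
  [ 0   0  0     1     1     0 ]
  [ 0   0  0     0     0     1 ]
R1 → R1 + 2/5·R4
  [ 1  -3  0   2/5  22/5  0 ]
  [ 0   0  1  -3/5  -8/5  0 ]
  [ 0   0  0     1     1  0 ]
  [ 0   0  0     0     0  1 ]
R2 → R2 + 3/5·R3
  [ 1  -3  0  2/5  22/5  0 ]
  [ 0   0  1    0    -1  0 ]
  [ 0   0  0    1     1  0 ]
  [ 0   0  0    0     0  1 ]
R1 → R1 − 2/5·R3
  [ 1  -3  0  0   4  0 ]
  [ 0   0  1  0  -1  0 ]
  [ 0   0  0  1   1  0 ]
  [ 0   0  0  0   0  1 ]

4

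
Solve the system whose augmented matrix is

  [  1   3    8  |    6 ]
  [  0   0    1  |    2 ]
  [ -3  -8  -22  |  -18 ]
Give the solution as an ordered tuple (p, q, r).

R3 → R3 + 3·R1
  [ 1  3  8  |  6 ]
  [ 0  0  1  |  2 ]
  [ 0  1  2  |  0 ]
R2 <-> R3
  [ 1  3  8  |  6 ]
  [ 0  1  2  |  0 ]
  [ 0  0  1  |  2 ]
R2 → R2 − 2·R3
  [ 1  3  8  |   6 ]
  [ 0  1  0  |  -4 ]
  [ 0  0  1  |   2 ]
R1 → R1 − 8·R3
  [ 1  3  0  |  -10 ]
  [ 0  1  0  |   -4 ]
  [ 0  0  1  |    2 ]
R1 → R1 − 3·R2
  [ 1  0  0  |   2 ]
  [ 0  1  0  |  -4 ]
  [ 0  0  1  |   2 ]
Reading off the last column: p = 2, q = -4, r = 2.

(2, -4, 2)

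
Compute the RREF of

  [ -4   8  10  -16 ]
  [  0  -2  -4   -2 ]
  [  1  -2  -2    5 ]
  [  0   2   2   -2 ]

[[1, 0, 0, 3], [0, 1, 0, -3], [0, 0, 1, 2], [0, 0, 0, 0]]

r1 → -1/4·r1
  [ 1  -2  -5/2   4 ]
  [ 0  -2    -4  -2 ]
  [ 1  -2    -2   5 ]
  [ 0   2     2  -2 ]
r3 → r3 − r1
  [ 1  -2  -5/2   4 ]
  [ 0  -2    -4  -2 ]
  [ 0   0   1/2   1 ]
  [ 0   2     2  -2 ]
r2 → -1/2·r2
  [ 1  -2  -5/2   4 ]
  [ 0   1     2   1 ]
  [ 0   0   1/2   1 ]
  [ 0   2     2  -2 ]
r4 → r4 − 2·r2
  [ 1  -2  -5/2   4 ]
  [ 0   1     2   1 ]
  [ 0   0   1/2   1 ]
  [ 0   0    -2  -4 ]
r3 → 2·r3
  [ 1  -2  -5/2   4 ]
  [ 0   1     2   1 ]
  [ 0   0     1   2 ]
  [ 0   0    -2  -4 ]
r4 → r4 + 2·r3
  [ 1  -2  -5/2  4 ]
  [ 0   1     2  1 ]
  [ 0   0     1  2 ]
  [ 0   0     0  0 ]
r2 → r2 − 2·r3
  [ 1  -2  -5/2   4 ]
  [ 0   1     0  -3 ]
  [ 0   0     1   2 ]
  [ 0   0     0   0 ]
r1 → r1 + 5/2·r3
  [ 1  -2  0   9 ]
  [ 0   1  0  -3 ]
  [ 0   0  1   2 ]
  [ 0   0  0   0 ]
r1 → r1 + 2·r2
  [ 1  0  0   3 ]
  [ 0  1  0  -3 ]
  [ 0  0  1   2 ]
  [ 0  0  0   0 ]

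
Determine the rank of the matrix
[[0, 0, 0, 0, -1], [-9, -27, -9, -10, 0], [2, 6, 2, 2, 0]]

rank = 3

ρ1 <-> ρ2
ρ1 ← -1/9·ρ1
ρ3 ← ρ3 − 2·ρ1
ρ2 <-> ρ3
ρ2 ← -9/2·ρ2
ρ3 ← -1·ρ3
ρ1 ← ρ1 − 10/9·ρ2
The reduced form has 3 nonzero rows.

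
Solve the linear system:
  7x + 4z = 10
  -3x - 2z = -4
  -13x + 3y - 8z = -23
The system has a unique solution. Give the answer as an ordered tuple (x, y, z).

Form the augmented matrix and row-reduce:
  [   7  0   4  |   10 ]
  [  -3  0  -2  |   -4 ]
  [ -13  3  -8  |  -23 ]
r1 := 1/7·r1
r2 := r2 + 3·r1
r3 := r3 + 13·r1
r2 <=> r3
r2 := 1/3·r2
r3 := -7/2·r3
r2 := r2 + 4/21·r3
r1 := r1 − 4/7·r3
Reading off the last column: x = 2, y = -5/3, z = -1.

(2, -5/3, -1)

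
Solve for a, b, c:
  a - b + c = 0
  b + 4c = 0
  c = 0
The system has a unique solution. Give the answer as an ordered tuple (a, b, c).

Form the augmented matrix and row-reduce:
  [ 1  -1  1  |  0 ]
  [ 0   1  4  |  0 ]
  [ 0   0  1  |  0 ]
Subtract 4 times r3 from r2.
  [ 1  -1  1  |  0 ]
  [ 0   1  0  |  0 ]
  [ 0   0  1  |  0 ]
Subtract r3 from r1.
  [ 1  -1  0  |  0 ]
  [ 0   1  0  |  0 ]
  [ 0   0  1  |  0 ]
Add r2 to r1.
  [ 1  0  0  |  0 ]
  [ 0  1  0  |  0 ]
  [ 0  0  1  |  0 ]
Reading off the last column: a = 0, b = 0, c = 0.

(0, 0, 0)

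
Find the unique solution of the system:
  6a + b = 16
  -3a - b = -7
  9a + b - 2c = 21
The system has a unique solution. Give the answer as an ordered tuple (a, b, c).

(3, -2, 2)

Form the augmented matrix and row-reduce:
  [  6   1   0  |  16 ]
  [ -3  -1   0  |  -7 ]
  [  9   1  -2  |  21 ]
ρ1 → 1/6·ρ1
  [  1  1/6   0  |  8/3 ]
  [ -3   -1   0  |   -7 ]
  [  9    1  -2  |   21 ]
ρ2 → ρ2 + 3·ρ1
  [ 1   1/6   0  |  8/3 ]
  [ 0  -1/2   0  |    1 ]
  [ 9     1  -2  |   21 ]
ρ3 → ρ3 − 9·ρ1
  [ 1   1/6   0  |  8/3 ]
  [ 0  -1/2   0  |    1 ]
  [ 0  -1/2  -2  |   -3 ]
ρ2 → -2·ρ2
  [ 1   1/6   0  |  8/3 ]
  [ 0     1   0  |   -2 ]
  [ 0  -1/2  -2  |   -3 ]
ρ3 → ρ3 + 1/2·ρ2
  [ 1  1/6   0  |  8/3 ]
  [ 0    1   0  |   -2 ]
  [ 0    0  -2  |   -4 ]
ρ3 → -1/2·ρ3
  [ 1  1/6  0  |  8/3 ]
  [ 0    1  0  |   -2 ]
  [ 0    0  1  |    2 ]
ρ1 → ρ1 − 1/6·ρ2
  [ 1  0  0  |   3 ]
  [ 0  1  0  |  -2 ]
  [ 0  0  1  |   2 ]
Reading off the last column: a = 3, b = -2, c = 2.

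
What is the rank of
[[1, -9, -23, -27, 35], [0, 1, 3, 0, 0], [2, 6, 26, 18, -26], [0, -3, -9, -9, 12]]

rank = 3

R3 → R3 − 2·R1
  [ 1  -9  -23  -27   35 ]
  [ 0   1    3    0    0 ]
  [ 0  24   72   72  -96 ]
  [ 0  -3   -9   -9   12 ]
R3 → R3 − 24·R2
  [ 1  -9  -23  -27   35 ]
  [ 0   1    3    0    0 ]
  [ 0   0    0   72  -96 ]
  [ 0  -3   -9   -9   12 ]
R4 → R4 + 3·R2
  [ 1  -9  -23  -27   35 ]
  [ 0   1    3    0    0 ]
  [ 0   0    0   72  -96 ]
  [ 0   0    0   -9   12 ]
R3 → 1/72·R3
  [ 1  -9  -23  -27    35 ]
  [ 0   1    3    0     0 ]
  [ 0   0    0    1  -4/3 ]
  [ 0   0    0   -9    12 ]
R4 → R4 + 9·R3
  [ 1  -9  -23  -27    35 ]
  [ 0   1    3    0     0 ]
  [ 0   0    0    1  -4/3 ]
  [ 0   0    0    0     0 ]
R1 → R1 + 27·R3
  [ 1  -9  -23  0    -1 ]
  [ 0   1    3  0     0 ]
  [ 0   0    0  1  -4/3 ]
  [ 0   0    0  0     0 ]
R1 → R1 + 9·R2
  [ 1  0  4  0    -1 ]
  [ 0  1  3  0     0 ]
  [ 0  0  0  1  -4/3 ]
  [ 0  0  0  0     0 ]
The reduced form has 3 nonzero rows.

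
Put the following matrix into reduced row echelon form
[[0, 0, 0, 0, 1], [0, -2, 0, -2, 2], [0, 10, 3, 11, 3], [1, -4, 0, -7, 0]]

[[1, 0, 0, -3, 0], [0, 1, 0, 1, 0], [0, 0, 1, 1/3, 0], [0, 0, 0, 0, 1]]

r1 ↔ r4
  [ 1  -4  0  -7  0 ]
  [ 0  -2  0  -2  2 ]
  [ 0  10  3  11  3 ]
  [ 0   0  0   0  1 ]
r2 ← -1/2·r2
  [ 1  -4  0  -7   0 ]
  [ 0   1  0   1  -1 ]
  [ 0  10  3  11   3 ]
  [ 0   0  0   0   1 ]
r3 ← r3 − 10·r2
  [ 1  -4  0  -7   0 ]
  [ 0   1  0   1  -1 ]
  [ 0   0  3   1  13 ]
  [ 0   0  0   0   1 ]
r3 ← 1/3·r3
  [ 1  -4  0   -7     0 ]
  [ 0   1  0    1    -1 ]
  [ 0   0  1  1/3  13/3 ]
  [ 0   0  0    0     1 ]
r3 ← r3 − 13/3·r4
  [ 1  -4  0   -7   0 ]
  [ 0   1  0    1  -1 ]
  [ 0   0  1  1/3   0 ]
  [ 0   0  0    0   1 ]
r2 ← r2 + r4
  [ 1  -4  0   -7  0 ]
  [ 0   1  0    1  0 ]
  [ 0   0  1  1/3  0 ]
  [ 0   0  0    0  1 ]
r1 ← r1 + 4·r2
  [ 1  0  0   -3  0 ]
  [ 0  1  0    1  0 ]
  [ 0  0  1  1/3  0 ]
  [ 0  0  0    0  1 ]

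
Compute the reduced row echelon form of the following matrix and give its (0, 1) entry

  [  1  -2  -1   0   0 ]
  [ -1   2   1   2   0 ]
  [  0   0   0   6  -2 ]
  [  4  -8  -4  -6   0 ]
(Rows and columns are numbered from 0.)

-2

R2 := R2 + R1
  [ 1  -2  -1   0   0 ]
  [ 0   0   0   2   0 ]
  [ 0   0   0   6  -2 ]
  [ 4  -8  -4  -6   0 ]
R4 := R4 − 4·R1
  [ 1  -2  -1   0   0 ]
  [ 0   0   0   2   0 ]
  [ 0   0   0   6  -2 ]
  [ 0   0   0  -6   0 ]
R2 := 1/2·R2
  [ 1  -2  -1   0   0 ]
  [ 0   0   0   1   0 ]
  [ 0   0   0   6  -2 ]
  [ 0   0   0  -6   0 ]
R3 := R3 − 6·R2
  [ 1  -2  -1   0   0 ]
  [ 0   0   0   1   0 ]
  [ 0   0   0   0  -2 ]
  [ 0   0   0  -6   0 ]
R4 := R4 + 6·R2
  [ 1  -2  -1  0   0 ]
  [ 0   0   0  1   0 ]
  [ 0   0   0  0  -2 ]
  [ 0   0   0  0   0 ]
R3 := -1/2·R3
  [ 1  -2  -1  0  0 ]
  [ 0   0   0  1  0 ]
  [ 0   0   0  0  1 ]
  [ 0   0   0  0  0 ]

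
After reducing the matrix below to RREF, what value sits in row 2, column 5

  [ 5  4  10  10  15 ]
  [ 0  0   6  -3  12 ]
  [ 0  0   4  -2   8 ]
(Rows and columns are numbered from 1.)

2

Multiply ρ1 by 1/5.
  [ 1  4/5  2   2   3 ]
  [ 0    0  6  -3  12 ]
  [ 0    0  4  -2   8 ]
Multiply ρ2 by 1/6.
  [ 1  4/5  2     2  3 ]
  [ 0    0  1  -1/2  2 ]
  [ 0    0  4    -2  8 ]
Subtract 4 times ρ2 from ρ3.
  [ 1  4/5  2     2  3 ]
  [ 0    0  1  -1/2  2 ]
  [ 0    0  0     0  0 ]
Subtract 2 times ρ2 from ρ1.
  [ 1  4/5  0     3  -1 ]
  [ 0    0  1  -1/2   2 ]
  [ 0    0  0     0   0 ]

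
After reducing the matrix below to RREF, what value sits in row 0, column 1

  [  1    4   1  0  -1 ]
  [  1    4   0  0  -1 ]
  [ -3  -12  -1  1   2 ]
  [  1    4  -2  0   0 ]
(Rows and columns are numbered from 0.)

ρ2 → ρ2 − ρ1
  [  1    4   1  0  -1 ]
  [  0    0  -1  0   0 ]
  [ -3  -12  -1  1   2 ]
  [  1    4  -2  0   0 ]
ρ3 → ρ3 + 3·ρ1
  [ 1  4   1  0  -1 ]
  [ 0  0  -1  0   0 ]
  [ 0  0   2  1  -1 ]
  [ 1  4  -2  0   0 ]
ρ4 → ρ4 − ρ1
  [ 1  4   1  0  -1 ]
  [ 0  0  -1  0   0 ]
  [ 0  0   2  1  -1 ]
  [ 0  0  -3  0   1 ]
ρ2 → -1·ρ2
  [ 1  4   1  0  -1 ]
  [ 0  0   1  0   0 ]
  [ 0  0   2  1  -1 ]
  [ 0  0  -3  0   1 ]
ρ3 → ρ3 − 2·ρ2
  [ 1  4   1  0  -1 ]
  [ 0  0   1  0   0 ]
  [ 0  0   0  1  -1 ]
  [ 0  0  -3  0   1 ]
ρ4 → ρ4 + 3·ρ2
  [ 1  4  1  0  -1 ]
  [ 0  0  1  0   0 ]
  [ 0  0  0  1  -1 ]
  [ 0  0  0  0   1 ]
ρ3 → ρ3 + ρ4
  [ 1  4  1  0  -1 ]
  [ 0  0  1  0   0 ]
  [ 0  0  0  1   0 ]
  [ 0  0  0  0   1 ]
ρ1 → ρ1 + ρ4
  [ 1  4  1  0  0 ]
  [ 0  0  1  0  0 ]
  [ 0  0  0  1  0 ]
  [ 0  0  0  0  1 ]
ρ1 → ρ1 − ρ2
  [ 1  4  0  0  0 ]
  [ 0  0  1  0  0 ]
  [ 0  0  0  1  0 ]
  [ 0  0  0  0  1 ]

4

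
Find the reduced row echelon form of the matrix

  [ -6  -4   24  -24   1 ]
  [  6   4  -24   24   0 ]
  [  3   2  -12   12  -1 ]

[[1, 2/3, -4, 4, 0], [0, 0, 0, 0, 1], [0, 0, 0, 0, 0]]

r1 -> -1/6·r1
  [ 1  2/3   -4   4  -1/6 ]
  [ 6    4  -24  24     0 ]
  [ 3    2  -12  12    -1 ]
r2 -> r2 − 6·r1
  [ 1  2/3   -4   4  -1/6 ]
  [ 0    0    0   0     1 ]
  [ 3    2  -12  12    -1 ]
r3 -> r3 − 3·r1
  [ 1  2/3  -4  4  -1/6 ]
  [ 0    0   0  0     1 ]
  [ 0    0   0  0  -1/2 ]
r3 -> r3 + 1/2·r2
  [ 1  2/3  -4  4  -1/6 ]
  [ 0    0   0  0     1 ]
  [ 0    0   0  0     0 ]
r1 -> r1 + 1/6·r2
  [ 1  2/3  -4  4  0 ]
  [ 0    0   0  0  1 ]
  [ 0    0   0  0  0 ]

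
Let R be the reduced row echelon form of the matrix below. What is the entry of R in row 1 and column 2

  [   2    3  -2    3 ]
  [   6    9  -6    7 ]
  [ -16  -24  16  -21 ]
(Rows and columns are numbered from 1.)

3/2

R1 ← 1/2·R1
  [   1  3/2  -1  3/2 ]
  [   6    9  -6    7 ]
  [ -16  -24  16  -21 ]
R2 ← R2 − 6·R1
  [   1  3/2  -1  3/2 ]
  [   0    0   0   -2 ]
  [ -16  -24  16  -21 ]
R3 ← R3 + 16·R1
  [ 1  3/2  -1  3/2 ]
  [ 0    0   0   -2 ]
  [ 0    0   0    3 ]
R2 ← -1/2·R2
  [ 1  3/2  -1  3/2 ]
  [ 0    0   0    1 ]
  [ 0    0   0    3 ]
R3 ← R3 − 3·R2
  [ 1  3/2  -1  3/2 ]
  [ 0    0   0    1 ]
  [ 0    0   0    0 ]
R1 ← R1 − 3/2·R2
  [ 1  3/2  -1  0 ]
  [ 0    0   0  1 ]
  [ 0    0   0  0 ]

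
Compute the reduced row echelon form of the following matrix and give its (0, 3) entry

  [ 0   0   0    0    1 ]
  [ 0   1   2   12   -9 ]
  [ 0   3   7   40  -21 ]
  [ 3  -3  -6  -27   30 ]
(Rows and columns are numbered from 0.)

R1 <-> R4
R1 ← 1/3·R1
R3 ← R3 − 3·R2
R3 ← R3 − 6·R4
R2 ← R2 + 9·R4
R1 ← R1 − 10·R4
R2 ← R2 − 2·R3
R1 ← R1 + 2·R3
R1 ← R1 + R2

3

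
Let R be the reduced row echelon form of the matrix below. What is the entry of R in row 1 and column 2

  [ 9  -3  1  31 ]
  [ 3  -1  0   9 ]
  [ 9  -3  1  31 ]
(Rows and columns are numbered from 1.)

R1 := 1/9·R1
R2 := R2 − 3·R1
R3 := R3 − 9·R1
R2 := -3·R2
R1 := R1 − 1/9·R2

-1/3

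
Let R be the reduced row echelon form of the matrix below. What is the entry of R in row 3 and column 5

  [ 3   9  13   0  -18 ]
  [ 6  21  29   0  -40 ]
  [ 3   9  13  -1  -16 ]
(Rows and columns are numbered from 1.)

R1 → 1/3·R1
R2 → R2 − 6·R1
R3 → R3 − 3·R1
R2 → 1/3·R2
R3 → -1·R3
R1 → R1 − 3·R2

-2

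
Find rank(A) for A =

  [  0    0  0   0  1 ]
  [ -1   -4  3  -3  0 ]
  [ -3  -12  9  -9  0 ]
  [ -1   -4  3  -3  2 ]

rank = 2

R1 <-> R2
  [ -1   -4  3  -3  0 ]
  [  0    0  0   0  1 ]
  [ -3  -12  9  -9  0 ]
  [ -1   -4  3  -3  2 ]
R1 → -1·R1
  [  1    4  -3   3  0 ]
  [  0    0   0   0  1 ]
  [ -3  -12   9  -9  0 ]
  [ -1   -4   3  -3  2 ]
R3 → R3 + 3·R1
  [  1   4  -3   3  0 ]
  [  0   0   0   0  1 ]
  [  0   0   0   0  0 ]
  [ -1  -4   3  -3  2 ]
R4 → R4 + R1
  [ 1  4  -3  3  0 ]
  [ 0  0   0  0  1 ]
  [ 0  0   0  0  0 ]
  [ 0  0   0  0  2 ]
R4 → R4 − 2·R2
  [ 1  4  -3  3  0 ]
  [ 0  0   0  0  1 ]
  [ 0  0   0  0  0 ]
  [ 0  0   0  0  0 ]
The reduced form has 2 nonzero rows.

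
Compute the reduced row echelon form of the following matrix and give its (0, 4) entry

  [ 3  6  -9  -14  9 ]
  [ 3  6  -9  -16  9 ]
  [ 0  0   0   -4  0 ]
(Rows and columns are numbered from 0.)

Multiply r1 by 1/3.
  [ 1  2  -3  -14/3  3 ]
  [ 3  6  -9    -16  9 ]
  [ 0  0   0     -4  0 ]
Subtract 3 times r1 from r2.
  [ 1  2  -3  -14/3  3 ]
  [ 0  0   0     -2  0 ]
  [ 0  0   0     -4  0 ]
Multiply r2 by -1/2.
  [ 1  2  -3  -14/3  3 ]
  [ 0  0   0      1  0 ]
  [ 0  0   0     -4  0 ]
Add 4 times r2 to r3.
  [ 1  2  -3  -14/3  3 ]
  [ 0  0   0      1  0 ]
  [ 0  0   0      0  0 ]
Add 14/3 times r2 to r1.
  [ 1  2  -3  0  3 ]
  [ 0  0   0  1  0 ]
  [ 0  0   0  0  0 ]

3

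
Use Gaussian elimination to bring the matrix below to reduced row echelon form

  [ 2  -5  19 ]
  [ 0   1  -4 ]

ρ1 → 1/2·ρ1
  [ 1  -5/2  19/2 ]
  [ 0     1    -4 ]
ρ1 → ρ1 + 5/2·ρ2
  [ 1  0  -1/2 ]
  [ 0  1    -4 ]

[[1, 0, -1/2], [0, 1, -4]]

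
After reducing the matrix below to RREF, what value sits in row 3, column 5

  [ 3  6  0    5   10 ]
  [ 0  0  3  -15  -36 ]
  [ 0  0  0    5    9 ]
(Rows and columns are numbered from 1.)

9/5

ρ1 -> 1/3·ρ1
  [ 1  2  0  5/3  10/3 ]
  [ 0  0  3  -15   -36 ]
  [ 0  0  0    5     9 ]
ρ2 -> 1/3·ρ2
  [ 1  2  0  5/3  10/3 ]
  [ 0  0  1   -5   -12 ]
  [ 0  0  0    5     9 ]
ρ3 -> 1/5·ρ3
  [ 1  2  0  5/3  10/3 ]
  [ 0  0  1   -5   -12 ]
  [ 0  0  0    1   9/5 ]
ρ2 -> ρ2 + 5·ρ3
  [ 1  2  0  5/3  10/3 ]
  [ 0  0  1    0    -3 ]
  [ 0  0  0    1   9/5 ]
ρ1 -> ρ1 − 5/3·ρ3
  [ 1  2  0  0  1/3 ]
  [ 0  0  1  0   -3 ]
  [ 0  0  0  1  9/5 ]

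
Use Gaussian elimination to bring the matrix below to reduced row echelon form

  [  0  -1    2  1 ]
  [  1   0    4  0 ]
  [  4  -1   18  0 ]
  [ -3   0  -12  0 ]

R1 <=> R2
  [  1   0    4  0 ]
  [  0  -1    2  1 ]
  [  4  -1   18  0 ]
  [ -3   0  -12  0 ]
R3 ← R3 − 4·R1
  [  1   0    4  0 ]
  [  0  -1    2  1 ]
  [  0  -1    2  0 ]
  [ -3   0  -12  0 ]
R4 ← R4 + 3·R1
  [ 1   0  4  0 ]
  [ 0  -1  2  1 ]
  [ 0  -1  2  0 ]
  [ 0   0  0  0 ]
R2 ← -1·R2
  [ 1   0   4   0 ]
  [ 0   1  -2  -1 ]
  [ 0  -1   2   0 ]
  [ 0   0   0   0 ]
R3 ← R3 + R2
  [ 1  0   4   0 ]
  [ 0  1  -2  -1 ]
  [ 0  0   0  -1 ]
  [ 0  0   0   0 ]
R3 ← -1·R3
  [ 1  0   4   0 ]
  [ 0  1  -2  -1 ]
  [ 0  0   0   1 ]
  [ 0  0   0   0 ]
R2 ← R2 + R3
  [ 1  0   4  0 ]
  [ 0  1  -2  0 ]
  [ 0  0   0  1 ]
  [ 0  0   0  0 ]

[[1, 0, 4, 0], [0, 1, -2, 0], [0, 0, 0, 1], [0, 0, 0, 0]]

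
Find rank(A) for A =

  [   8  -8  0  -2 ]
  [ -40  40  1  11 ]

Multiply ρ1 by 1/8.
  [   1  -1  0  -1/4 ]
  [ -40  40  1    11 ]
Add 40 times ρ1 to ρ2.
  [ 1  -1  0  -1/4 ]
  [ 0   0  1     1 ]
The reduced form has 2 nonzero rows.

rank = 2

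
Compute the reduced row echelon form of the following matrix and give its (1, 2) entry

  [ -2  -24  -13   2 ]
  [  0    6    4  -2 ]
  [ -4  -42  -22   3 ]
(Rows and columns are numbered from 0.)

2/3

Multiply r1 by -1/2.
  [  1   12  13/2  -1 ]
  [  0    6     4  -2 ]
  [ -4  -42   -22   3 ]
Add 4 times r1 to r3.
  [ 1  12  13/2  -1 ]
  [ 0   6     4  -2 ]
  [ 0   6     4  -1 ]
Multiply r2 by 1/6.
  [ 1  12  13/2    -1 ]
  [ 0   1   2/3  -1/3 ]
  [ 0   6     4    -1 ]
Subtract 6 times r2 from r3.
  [ 1  12  13/2    -1 ]
  [ 0   1   2/3  -1/3 ]
  [ 0   0     0     1 ]
Add 1/3 times r3 to r2.
  [ 1  12  13/2  -1 ]
  [ 0   1   2/3   0 ]
  [ 0   0     0   1 ]
Add r3 to r1.
  [ 1  12  13/2  0 ]
  [ 0   1   2/3  0 ]
  [ 0   0     0  1 ]
Subtract 12 times r2 from r1.
  [ 1  0  -3/2  0 ]
  [ 0  1   2/3  0 ]
  [ 0  0     0  1 ]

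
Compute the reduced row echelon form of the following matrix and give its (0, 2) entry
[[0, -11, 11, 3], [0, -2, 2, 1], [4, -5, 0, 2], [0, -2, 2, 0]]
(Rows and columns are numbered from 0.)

-5/4

r1 <=> r3
  [ 4   -5   0  2 ]
  [ 0   -2   2  1 ]
  [ 0  -11  11  3 ]
  [ 0   -2   2  0 ]
r1 ← 1/4·r1
  [ 1  -5/4   0  1/2 ]
  [ 0    -2   2    1 ]
  [ 0   -11  11    3 ]
  [ 0    -2   2    0 ]
r2 ← -1/2·r2
  [ 1  -5/4   0   1/2 ]
  [ 0     1  -1  -1/2 ]
  [ 0   -11  11     3 ]
  [ 0    -2   2     0 ]
r3 ← r3 + 11·r2
  [ 1  -5/4   0   1/2 ]
  [ 0     1  -1  -1/2 ]
  [ 0     0   0  -5/2 ]
  [ 0    -2   2     0 ]
r4 ← r4 + 2·r2
  [ 1  -5/4   0   1/2 ]
  [ 0     1  -1  -1/2 ]
  [ 0     0   0  -5/2 ]
  [ 0     0   0    -1 ]
r3 ← -2/5·r3
  [ 1  -5/4   0   1/2 ]
  [ 0     1  -1  -1/2 ]
  [ 0     0   0     1 ]
  [ 0     0   0    -1 ]
r4 ← r4 + r3
  [ 1  -5/4   0   1/2 ]
  [ 0     1  -1  -1/2 ]
  [ 0     0   0     1 ]
  [ 0     0   0     0 ]
r2 ← r2 + 1/2·r3
  [ 1  -5/4   0  1/2 ]
  [ 0     1  -1    0 ]
  [ 0     0   0    1 ]
  [ 0     0   0    0 ]
r1 ← r1 − 1/2·r3
  [ 1  -5/4   0  0 ]
  [ 0     1  -1  0 ]
  [ 0     0   0  1 ]
  [ 0     0   0  0 ]
r1 ← r1 + 5/4·r2
  [ 1  0  -5/4  0 ]
  [ 0  1    -1  0 ]
  [ 0  0     0  1 ]
  [ 0  0     0  0 ]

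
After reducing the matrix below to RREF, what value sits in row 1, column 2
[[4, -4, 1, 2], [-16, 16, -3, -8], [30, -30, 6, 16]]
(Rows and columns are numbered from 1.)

ρ1 ← 1/4·ρ1
  [   1   -1  1/4  1/2 ]
  [ -16   16   -3   -8 ]
  [  30  -30    6   16 ]
ρ2 ← ρ2 + 16·ρ1
  [  1   -1  1/4  1/2 ]
  [  0    0    1    0 ]
  [ 30  -30    6   16 ]
ρ3 ← ρ3 − 30·ρ1
  [ 1  -1   1/4  1/2 ]
  [ 0   0     1    0 ]
  [ 0   0  -3/2    1 ]
ρ3 ← ρ3 + 3/2·ρ2
  [ 1  -1  1/4  1/2 ]
  [ 0   0    1    0 ]
  [ 0   0    0    1 ]
ρ1 ← ρ1 − 1/2·ρ3
  [ 1  -1  1/4  0 ]
  [ 0   0    1  0 ]
  [ 0   0    0  1 ]
ρ1 ← ρ1 − 1/4·ρ2
  [ 1  -1  0  0 ]
  [ 0   0  1  0 ]
  [ 0   0  0  1 ]

-1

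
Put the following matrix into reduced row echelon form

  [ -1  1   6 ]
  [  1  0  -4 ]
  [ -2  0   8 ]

Multiply r1 by -1.
  [  1  -1  -6 ]
  [  1   0  -4 ]
  [ -2   0   8 ]
Subtract r1 from r2.
  [  1  -1  -6 ]
  [  0   1   2 ]
  [ -2   0   8 ]
Add 2 times r1 to r3.
  [ 1  -1  -6 ]
  [ 0   1   2 ]
  [ 0  -2  -4 ]
Add 2 times r2 to r3.
  [ 1  -1  -6 ]
  [ 0   1   2 ]
  [ 0   0   0 ]
Add r2 to r1.
  [ 1  0  -4 ]
  [ 0  1   2 ]
  [ 0  0   0 ]

[[1, 0, -4], [0, 1, 2], [0, 0, 0]]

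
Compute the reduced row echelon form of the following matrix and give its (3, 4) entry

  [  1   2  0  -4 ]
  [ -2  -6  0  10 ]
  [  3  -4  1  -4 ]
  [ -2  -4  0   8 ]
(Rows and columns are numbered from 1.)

ρ2 := ρ2 + 2·ρ1
ρ3 := ρ3 − 3·ρ1
ρ4 := ρ4 + 2·ρ1
ρ2 := -1/2·ρ2
ρ3 := ρ3 + 10·ρ2
ρ1 := ρ1 − 2·ρ2

-2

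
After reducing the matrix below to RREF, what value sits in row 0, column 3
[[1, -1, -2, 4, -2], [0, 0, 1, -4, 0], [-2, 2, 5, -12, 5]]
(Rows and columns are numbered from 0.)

Add 2 times ρ1 to ρ3.
Subtract ρ2 from ρ3.
Add 2 times ρ3 to ρ1.
Add 2 times ρ2 to ρ1.

-4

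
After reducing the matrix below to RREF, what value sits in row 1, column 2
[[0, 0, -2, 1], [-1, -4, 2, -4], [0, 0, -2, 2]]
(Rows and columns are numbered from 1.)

Swap R1 and R2.
  [ -1  -4   2  -4 ]
  [  0   0  -2   1 ]
  [  0   0  -2   2 ]
Multiply R1 by -1.
  [ 1  4  -2  4 ]
  [ 0  0  -2  1 ]
  [ 0  0  -2  2 ]
Multiply R2 by -1/2.
  [ 1  4  -2     4 ]
  [ 0  0   1  -1/2 ]
  [ 0  0  -2     2 ]
Add 2 times R2 to R3.
  [ 1  4  -2     4 ]
  [ 0  0   1  -1/2 ]
  [ 0  0   0     1 ]
Add 1/2 times R3 to R2.
  [ 1  4  -2  4 ]
  [ 0  0   1  0 ]
  [ 0  0   0  1 ]
Subtract 4 times R3 from R1.
  [ 1  4  -2  0 ]
  [ 0  0   1  0 ]
  [ 0  0   0  1 ]
Add 2 times R2 to R1.
  [ 1  4  0  0 ]
  [ 0  0  1  0 ]
  [ 0  0  0  1 ]

4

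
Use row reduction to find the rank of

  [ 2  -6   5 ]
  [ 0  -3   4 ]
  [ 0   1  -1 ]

Multiply R1 by 1/2.
  [ 1  -3  5/2 ]
  [ 0  -3    4 ]
  [ 0   1   -1 ]
Multiply R2 by -1/3.
  [ 1  -3   5/2 ]
  [ 0   1  -4/3 ]
  [ 0   1    -1 ]
Subtract R2 from R3.
  [ 1  -3   5/2 ]
  [ 0   1  -4/3 ]
  [ 0   0   1/3 ]
Multiply R3 by 3.
  [ 1  -3   5/2 ]
  [ 0   1  -4/3 ]
  [ 0   0     1 ]
Add 4/3 times R3 to R2.
  [ 1  -3  5/2 ]
  [ 0   1    0 ]
  [ 0   0    1 ]
Subtract 5/2 times R3 from R1.
  [ 1  -3  0 ]
  [ 0   1  0 ]
  [ 0   0  1 ]
Add 3 times R2 to R1.
  [ 1  0  0 ]
  [ 0  1  0 ]
  [ 0  0  1 ]
The reduced form has 3 nonzero rows.

rank = 3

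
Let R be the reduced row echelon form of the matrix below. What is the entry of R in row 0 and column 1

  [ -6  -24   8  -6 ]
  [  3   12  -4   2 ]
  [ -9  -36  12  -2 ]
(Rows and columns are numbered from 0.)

4

ρ1 -> -1/6·ρ1
  [  1    4  -4/3   1 ]
  [  3   12    -4   2 ]
  [ -9  -36    12  -2 ]
ρ2 -> ρ2 − 3·ρ1
  [  1    4  -4/3   1 ]
  [  0    0     0  -1 ]
  [ -9  -36    12  -2 ]
ρ3 -> ρ3 + 9·ρ1
  [ 1  4  -4/3   1 ]
  [ 0  0     0  -1 ]
  [ 0  0     0   7 ]
ρ2 -> -1·ρ2
  [ 1  4  -4/3  1 ]
  [ 0  0     0  1 ]
  [ 0  0     0  7 ]
ρ3 -> ρ3 − 7·ρ2
  [ 1  4  -4/3  1 ]
  [ 0  0     0  1 ]
  [ 0  0     0  0 ]
ρ1 -> ρ1 − ρ2
  [ 1  4  -4/3  0 ]
  [ 0  0     0  1 ]
  [ 0  0     0  0 ]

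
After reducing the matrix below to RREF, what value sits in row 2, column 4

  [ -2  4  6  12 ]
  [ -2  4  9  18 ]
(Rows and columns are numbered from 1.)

ρ1 ← -1/2·ρ1
  [  1  -2  -3  -6 ]
  [ -2   4   9  18 ]
ρ2 ← ρ2 + 2·ρ1
  [ 1  -2  -3  -6 ]
  [ 0   0   3   6 ]
ρ2 ← 1/3·ρ2
  [ 1  -2  -3  -6 ]
  [ 0   0   1   2 ]
ρ1 ← ρ1 + 3·ρ2
  [ 1  -2  0  0 ]
  [ 0   0  1  2 ]

2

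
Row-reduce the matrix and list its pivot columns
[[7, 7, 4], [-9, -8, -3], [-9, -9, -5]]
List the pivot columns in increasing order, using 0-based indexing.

0, 1, 2

r1 ← 1/7·r1
  [  1   1  4/7 ]
  [ -9  -8   -3 ]
  [ -9  -9   -5 ]
r2 ← r2 + 9·r1
  [  1   1   4/7 ]
  [  0   1  15/7 ]
  [ -9  -9    -5 ]
r3 ← r3 + 9·r1
  [ 1  1   4/7 ]
  [ 0  1  15/7 ]
  [ 0  0   1/7 ]
r3 ← 7·r3
  [ 1  1   4/7 ]
  [ 0  1  15/7 ]
  [ 0  0     1 ]
r2 ← r2 − 15/7·r3
  [ 1  1  4/7 ]
  [ 0  1    0 ]
  [ 0  0    1 ]
r1 ← r1 − 4/7·r3
  [ 1  1  0 ]
  [ 0  1  0 ]
  [ 0  0  1 ]
r1 ← r1 − r2
  [ 1  0  0 ]
  [ 0  1  0 ]
  [ 0  0  1 ]
Pivot columns are the columns containing a leading 1.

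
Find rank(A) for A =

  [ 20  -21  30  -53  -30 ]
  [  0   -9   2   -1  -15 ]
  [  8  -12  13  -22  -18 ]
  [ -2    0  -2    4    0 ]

rank = 4

R1 := 1/20·R1
  [  1  -21/20  3/2  -53/20  -3/2 ]
  [  0      -9    2      -1   -15 ]
  [  8     -12   13     -22   -18 ]
  [ -2       0   -2       4     0 ]
R3 := R3 − 8·R1
  [  1  -21/20  3/2  -53/20  -3/2 ]
  [  0      -9    2      -1   -15 ]
  [  0   -18/5    1    -4/5    -6 ]
  [ -2       0   -2       4     0 ]
R4 := R4 + 2·R1
  [ 1  -21/20  3/2  -53/20  -3/2 ]
  [ 0      -9    2      -1   -15 ]
  [ 0   -18/5    1    -4/5    -6 ]
  [ 0  -21/10    1  -13/10    -3 ]
R2 := -1/9·R2
  [ 1  -21/20   3/2  -53/20  -3/2 ]
  [ 0       1  -2/9     1/9   5/3 ]
  [ 0   -18/5     1    -4/5    -6 ]
  [ 0  -21/10     1  -13/10    -3 ]
R3 := R3 + 18/5·R2
  [ 1  -21/20   3/2  -53/20  -3/2 ]
  [ 0       1  -2/9     1/9   5/3 ]
  [ 0       0   1/5    -2/5     0 ]
  [ 0  -21/10     1  -13/10    -3 ]
R4 := R4 + 21/10·R2
  [ 1  -21/20   3/2  -53/20  -3/2 ]
  [ 0       1  -2/9     1/9   5/3 ]
  [ 0       0   1/5    -2/5     0 ]
  [ 0       0  8/15  -16/15   1/2 ]
R3 := 5·R3
  [ 1  -21/20   3/2  -53/20  -3/2 ]
  [ 0       1  -2/9     1/9   5/3 ]
  [ 0       0     1      -2     0 ]
  [ 0       0  8/15  -16/15   1/2 ]
R4 := R4 − 8/15·R3
  [ 1  -21/20   3/2  -53/20  -3/2 ]
  [ 0       1  -2/9     1/9   5/3 ]
  [ 0       0     1      -2     0 ]
  [ 0       0     0       0   1/2 ]
R4 := 2·R4
  [ 1  -21/20   3/2  -53/20  -3/2 ]
  [ 0       1  -2/9     1/9   5/3 ]
  [ 0       0     1      -2     0 ]
  [ 0       0     0       0     1 ]
R2 := R2 − 5/3·R4
  [ 1  -21/20   3/2  -53/20  -3/2 ]
  [ 0       1  -2/9     1/9     0 ]
  [ 0       0     1      -2     0 ]
  [ 0       0     0       0     1 ]
R1 := R1 + 3/2·R4
  [ 1  -21/20   3/2  -53/20  0 ]
  [ 0       1  -2/9     1/9  0 ]
  [ 0       0     1      -2  0 ]
  [ 0       0     0       0  1 ]
R2 := R2 + 2/9·R3
  [ 1  -21/20  3/2  -53/20  0 ]
  [ 0       1    0    -1/3  0 ]
  [ 0       0    1      -2  0 ]
  [ 0       0    0       0  1 ]
R1 := R1 − 3/2·R3
  [ 1  -21/20  0  7/20  0 ]
  [ 0       1  0  -1/3  0 ]
  [ 0       0  1    -2  0 ]
  [ 0       0  0     0  1 ]
R1 := R1 + 21/20·R2
  [ 1  0  0     0  0 ]
  [ 0  1  0  -1/3  0 ]
  [ 0  0  1    -2  0 ]
  [ 0  0  0     0  1 ]
The reduced form has 4 nonzero rows.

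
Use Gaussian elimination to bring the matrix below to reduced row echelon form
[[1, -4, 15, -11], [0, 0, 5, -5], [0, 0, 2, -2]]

ρ2 → 1/5·ρ2
  [ 1  -4  15  -11 ]
  [ 0   0   1   -1 ]
  [ 0   0   2   -2 ]
ρ3 → ρ3 − 2·ρ2
  [ 1  -4  15  -11 ]
  [ 0   0   1   -1 ]
  [ 0   0   0    0 ]
ρ1 → ρ1 − 15·ρ2
  [ 1  -4  0   4 ]
  [ 0   0  1  -1 ]
  [ 0   0  0   0 ]

[[1, -4, 0, 4], [0, 0, 1, -1], [0, 0, 0, 0]]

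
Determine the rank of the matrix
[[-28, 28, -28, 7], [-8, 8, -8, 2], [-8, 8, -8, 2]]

R1 -> -1/28·R1
  [  1  -1   1  -1/4 ]
  [ -8   8  -8     2 ]
  [ -8   8  -8     2 ]
R2 -> R2 + 8·R1
  [  1  -1   1  -1/4 ]
  [  0   0   0     0 ]
  [ -8   8  -8     2 ]
R3 -> R3 + 8·R1
  [ 1  -1  1  -1/4 ]
  [ 0   0  0     0 ]
  [ 0   0  0     0 ]
The reduced form has 1 nonzero row.

rank = 1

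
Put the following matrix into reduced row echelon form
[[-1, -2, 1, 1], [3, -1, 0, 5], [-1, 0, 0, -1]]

Multiply ρ1 by -1.
  [  1   2  -1  -1 ]
  [  3  -1   0   5 ]
  [ -1   0   0  -1 ]
Subtract 3 times ρ1 from ρ2.
  [  1   2  -1  -1 ]
  [  0  -7   3   8 ]
  [ -1   0   0  -1 ]
Add ρ1 to ρ3.
  [ 1   2  -1  -1 ]
  [ 0  -7   3   8 ]
  [ 0   2  -1  -2 ]
Multiply ρ2 by -1/7.
  [ 1  2    -1    -1 ]
  [ 0  1  -3/7  -8/7 ]
  [ 0  2    -1    -2 ]
Subtract 2 times ρ2 from ρ3.
  [ 1  2    -1    -1 ]
  [ 0  1  -3/7  -8/7 ]
  [ 0  0  -1/7   2/7 ]
Multiply ρ3 by -7.
  [ 1  2    -1    -1 ]
  [ 0  1  -3/7  -8/7 ]
  [ 0  0     1    -2 ]
Add 3/7 times ρ3 to ρ2.
  [ 1  2  -1  -1 ]
  [ 0  1   0  -2 ]
  [ 0  0   1  -2 ]
Add ρ3 to ρ1.
  [ 1  2  0  -3 ]
  [ 0  1  0  -2 ]
  [ 0  0  1  -2 ]
Subtract 2 times ρ2 from ρ1.
  [ 1  0  0   1 ]
  [ 0  1  0  -2 ]
  [ 0  0  1  -2 ]

[[1, 0, 0, 1], [0, 1, 0, -2], [0, 0, 1, -2]]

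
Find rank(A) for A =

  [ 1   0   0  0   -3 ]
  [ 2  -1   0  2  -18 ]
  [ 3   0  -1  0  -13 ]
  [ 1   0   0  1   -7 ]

ρ2 → ρ2 − 2·ρ1
ρ3 → ρ3 − 3·ρ1
ρ4 → ρ4 − ρ1
ρ2 → -1·ρ2
ρ3 → -1·ρ3
ρ2 → ρ2 + 2·ρ4
The reduced form has 4 nonzero rows.

rank = 4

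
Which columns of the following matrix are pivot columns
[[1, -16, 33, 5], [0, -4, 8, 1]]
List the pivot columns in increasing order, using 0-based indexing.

R2 → -1/4·R2
  [ 1  -16  33     5 ]
  [ 0    1  -2  -1/4 ]
R1 → R1 + 16·R2
  [ 1  0   1     1 ]
  [ 0  1  -2  -1/4 ]
Pivot columns are the columns containing a leading 1.

0, 1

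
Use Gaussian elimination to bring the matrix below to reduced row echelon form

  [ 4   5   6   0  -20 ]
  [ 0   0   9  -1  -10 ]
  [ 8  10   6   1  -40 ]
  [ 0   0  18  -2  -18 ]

Multiply R1 by 1/4.
  [ 1  5/4  3/2   0   -5 ]
  [ 0    0    9  -1  -10 ]
  [ 8   10    6   1  -40 ]
  [ 0    0   18  -2  -18 ]
Subtract 8 times R1 from R3.
  [ 1  5/4  3/2   0   -5 ]
  [ 0    0    9  -1  -10 ]
  [ 0    0   -6   1    0 ]
  [ 0    0   18  -2  -18 ]
Multiply R2 by 1/9.
  [ 1  5/4  3/2     0     -5 ]
  [ 0    0    1  -1/9  -10/9 ]
  [ 0    0   -6     1      0 ]
  [ 0    0   18    -2    -18 ]
Add 6 times R2 to R3.
  [ 1  5/4  3/2     0     -5 ]
  [ 0    0    1  -1/9  -10/9 ]
  [ 0    0    0   1/3  -20/3 ]
  [ 0    0   18    -2    -18 ]
Subtract 18 times R2 from R4.
  [ 1  5/4  3/2     0     -5 ]
  [ 0    0    1  -1/9  -10/9 ]
  [ 0    0    0   1/3  -20/3 ]
  [ 0    0    0     0      2 ]
Multiply R3 by 3.
  [ 1  5/4  3/2     0     -5 ]
  [ 0    0    1  -1/9  -10/9 ]
  [ 0    0    0     1    -20 ]
  [ 0    0    0     0      2 ]
Multiply R4 by 1/2.
  [ 1  5/4  3/2     0     -5 ]
  [ 0    0    1  -1/9  -10/9 ]
  [ 0    0    0     1    -20 ]
  [ 0    0    0     0      1 ]
Add 20 times R4 to R3.
  [ 1  5/4  3/2     0     -5 ]
  [ 0    0    1  -1/9  -10/9 ]
  [ 0    0    0     1      0 ]
  [ 0    0    0     0      1 ]
Add 10/9 times R4 to R2.
  [ 1  5/4  3/2     0  -5 ]
  [ 0    0    1  -1/9   0 ]
  [ 0    0    0     1   0 ]
  [ 0    0    0     0   1 ]
Add 5 times R4 to R1.
  [ 1  5/4  3/2     0  0 ]
  [ 0    0    1  -1/9  0 ]
  [ 0    0    0     1  0 ]
  [ 0    0    0     0  1 ]
Add 1/9 times R3 to R2.
  [ 1  5/4  3/2  0  0 ]
  [ 0    0    1  0  0 ]
  [ 0    0    0  1  0 ]
  [ 0    0    0  0  1 ]
Subtract 3/2 times R2 from R1.
  [ 1  5/4  0  0  0 ]
  [ 0    0  1  0  0 ]
  [ 0    0  0  1  0 ]
  [ 0    0  0  0  1 ]

[[1, 5/4, 0, 0, 0], [0, 0, 1, 0, 0], [0, 0, 0, 1, 0], [0, 0, 0, 0, 1]]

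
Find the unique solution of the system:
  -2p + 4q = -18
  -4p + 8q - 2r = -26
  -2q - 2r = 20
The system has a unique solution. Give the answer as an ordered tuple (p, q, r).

Form the augmented matrix and row-reduce:
  [ -2   4   0  |  -18 ]
  [ -4   8  -2  |  -26 ]
  [  0  -2  -2  |   20 ]
R1 := -1/2·R1
  [  1  -2   0  |    9 ]
  [ -4   8  -2  |  -26 ]
  [  0  -2  -2  |   20 ]
R2 := R2 + 4·R1
  [ 1  -2   0  |   9 ]
  [ 0   0  -2  |  10 ]
  [ 0  -2  -2  |  20 ]
R2 <=> R3
  [ 1  -2   0  |   9 ]
  [ 0  -2  -2  |  20 ]
  [ 0   0  -2  |  10 ]
R2 := -1/2·R2
  [ 1  -2   0  |    9 ]
  [ 0   1   1  |  -10 ]
  [ 0   0  -2  |   10 ]
R3 := -1/2·R3
  [ 1  -2  0  |    9 ]
  [ 0   1  1  |  -10 ]
  [ 0   0  1  |   -5 ]
R2 := R2 − R3
  [ 1  -2  0  |   9 ]
  [ 0   1  0  |  -5 ]
  [ 0   0  1  |  -5 ]
R1 := R1 + 2·R2
  [ 1  0  0  |  -1 ]
  [ 0  1  0  |  -5 ]
  [ 0  0  1  |  -5 ]
Reading off the last column: p = -1, q = -5, r = -5.

(-1, -5, -5)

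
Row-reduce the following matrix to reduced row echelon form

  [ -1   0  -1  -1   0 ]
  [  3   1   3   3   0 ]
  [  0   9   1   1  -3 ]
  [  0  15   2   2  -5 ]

R1 -> -1·R1
  [ 1   0  1  1   0 ]
  [ 3   1  3  3   0 ]
  [ 0   9  1  1  -3 ]
  [ 0  15  2  2  -5 ]
R2 -> R2 − 3·R1
  [ 1   0  1  1   0 ]
  [ 0   1  0  0   0 ]
  [ 0   9  1  1  -3 ]
  [ 0  15  2  2  -5 ]
R3 -> R3 − 9·R2
  [ 1   0  1  1   0 ]
  [ 0   1  0  0   0 ]
  [ 0   0  1  1  -3 ]
  [ 0  15  2  2  -5 ]
R4 -> R4 − 15·R2
  [ 1  0  1  1   0 ]
  [ 0  1  0  0   0 ]
  [ 0  0  1  1  -3 ]
  [ 0  0  2  2  -5 ]
R4 -> R4 − 2·R3
  [ 1  0  1  1   0 ]
  [ 0  1  0  0   0 ]
  [ 0  0  1  1  -3 ]
  [ 0  0  0  0   1 ]
R3 -> R3 + 3·R4
  [ 1  0  1  1  0 ]
  [ 0  1  0  0  0 ]
  [ 0  0  1  1  0 ]
  [ 0  0  0  0  1 ]
R1 -> R1 − R3
  [ 1  0  0  0  0 ]
  [ 0  1  0  0  0 ]
  [ 0  0  1  1  0 ]
  [ 0  0  0  0  1 ]

[[1, 0, 0, 0, 0], [0, 1, 0, 0, 0], [0, 0, 1, 1, 0], [0, 0, 0, 0, 1]]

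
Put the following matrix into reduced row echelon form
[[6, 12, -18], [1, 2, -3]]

[[1, 2, -3], [0, 0, 0]]

R1 -> 1/6·R1
R2 -> R2 − R1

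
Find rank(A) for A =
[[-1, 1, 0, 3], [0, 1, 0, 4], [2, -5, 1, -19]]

rank = 3

R1 -> -1·R1
R3 -> R3 − 2·R1
R3 -> R3 + 3·R2
R1 -> R1 + R2
The reduced form has 3 nonzero rows.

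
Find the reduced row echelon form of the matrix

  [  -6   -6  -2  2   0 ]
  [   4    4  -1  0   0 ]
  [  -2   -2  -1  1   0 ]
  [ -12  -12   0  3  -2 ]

[[1, 1, 0, 0, 0], [0, 0, 1, 0, 0], [0, 0, 0, 1, 0], [0, 0, 0, 0, 1]]

Multiply R1 by -1/6.
Subtract 4 times R1 from R2.
Add 2 times R1 to R3.
Add 12 times R1 to R4.
Multiply R2 by -3/7.
Add 1/3 times R2 to R3.
Subtract 4 times R2 from R4.
Multiply R3 by 7.
Subtract 9/7 times R3 from R4.
Multiply R4 by -1/2.
Add 4/7 times R3 to R2.
Add 1/3 times R3 to R1.
Subtract 1/3 times R2 from R1.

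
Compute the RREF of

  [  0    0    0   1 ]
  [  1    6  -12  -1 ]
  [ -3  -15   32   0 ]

[[1, 0, -4, 0], [0, 1, -4/3, 0], [0, 0, 0, 1]]

R1 ↔ R2
  [  1    6  -12  -1 ]
  [  0    0    0   1 ]
  [ -3  -15   32   0 ]
R3 -> R3 + 3·R1
  [ 1  6  -12  -1 ]
  [ 0  0    0   1 ]
  [ 0  3   -4  -3 ]
R2 ↔ R3
  [ 1  6  -12  -1 ]
  [ 0  3   -4  -3 ]
  [ 0  0    0   1 ]
R2 -> 1/3·R2
  [ 1  6   -12  -1 ]
  [ 0  1  -4/3  -1 ]
  [ 0  0     0   1 ]
R2 -> R2 + R3
  [ 1  6   -12  -1 ]
  [ 0  1  -4/3   0 ]
  [ 0  0     0   1 ]
R1 -> R1 + R3
  [ 1  6   -12  0 ]
  [ 0  1  -4/3  0 ]
  [ 0  0     0  1 ]
R1 -> R1 − 6·R2
  [ 1  0    -4  0 ]
  [ 0  1  -4/3  0 ]
  [ 0  0     0  1 ]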